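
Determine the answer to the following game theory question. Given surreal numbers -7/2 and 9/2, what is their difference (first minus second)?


x = -7/2, y = 9/2
Converting to common denominator: 2
x = -7/2, y = 9/2
x - y = -7/2 - 9/2 = -8

-8


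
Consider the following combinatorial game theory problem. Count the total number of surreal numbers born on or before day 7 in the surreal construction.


Day 0: {|} = 0 is born. Count = 1.
Day n: the number of surreal numbers born by day n is 2^(n+1) - 1.
By day 0: 2^1 - 1 = 1
By day 1: 2^2 - 1 = 3
By day 2: 2^3 - 1 = 7
By day 3: 2^4 - 1 = 15
By day 4: 2^5 - 1 = 31
By day 5: 2^6 - 1 = 63
By day 6: 2^7 - 1 = 127
By day 7: 2^8 - 1 = 255
By day 7: 255 surreal numbers.

255


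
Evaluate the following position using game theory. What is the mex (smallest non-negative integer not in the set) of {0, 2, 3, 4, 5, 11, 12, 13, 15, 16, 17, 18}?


Set = {0, 2, 3, 4, 5, 11, 12, 13, 15, 16, 17, 18}
0 is in the set.
1 is NOT in the set. This is the mex.
mex = 1

1


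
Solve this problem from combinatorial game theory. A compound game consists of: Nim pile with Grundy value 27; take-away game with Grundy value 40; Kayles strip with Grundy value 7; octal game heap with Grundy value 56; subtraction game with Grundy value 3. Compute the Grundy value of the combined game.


By the Sprague-Grundy theorem, the Grundy value of a sum of games is the XOR of individual Grundy values.
Nim pile: Grundy value = 27. Running XOR: 0 XOR 27 = 27
take-away game: Grundy value = 40. Running XOR: 27 XOR 40 = 51
Kayles strip: Grundy value = 7. Running XOR: 51 XOR 7 = 52
octal game heap: Grundy value = 56. Running XOR: 52 XOR 56 = 12
subtraction game: Grundy value = 3. Running XOR: 12 XOR 3 = 15
The combined Grundy value is 15.

15


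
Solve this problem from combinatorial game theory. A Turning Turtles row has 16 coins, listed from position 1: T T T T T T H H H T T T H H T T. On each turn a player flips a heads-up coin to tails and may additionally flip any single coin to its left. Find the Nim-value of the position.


Coins: T T T T T T H H H T T T H H T T
Key fact: a single head at position k behaves exactly like a Nim heap of size k (turning it to T and optionally flipping a coin at j < k corresponds to moving the heap from k to j, or to 0), and heads combine as a disjunctive sum (two heads at the same place would cancel, matching j XOR j = 0). So the Nim-value is the XOR of the 1-indexed positions of the heads.
Face-up positions (1-indexed): [7, 8, 9, 13, 14]
XOR 0 with 7: 0 XOR 7 = 7
XOR 7 with 8: 7 XOR 8 = 15
XOR 15 with 9: 15 XOR 9 = 6
XOR 6 with 13: 6 XOR 13 = 11
XOR 11 with 14: 11 XOR 14 = 5
Nim-value = 5

5


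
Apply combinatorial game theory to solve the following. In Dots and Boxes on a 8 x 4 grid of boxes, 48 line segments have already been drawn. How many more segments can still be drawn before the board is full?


Grid: 8 x 4 boxes, i.e. 9 rows and 5 columns of dots.
Horizontal edges: (rows + 1) * cols = 9 * 4 = 36
Vertical edges: rows * (cols + 1) = 8 * 5 = 40
Total edges: 36 + 40 = 76
Edges drawn: 48
Remaining: 76 - 48 = 28

28


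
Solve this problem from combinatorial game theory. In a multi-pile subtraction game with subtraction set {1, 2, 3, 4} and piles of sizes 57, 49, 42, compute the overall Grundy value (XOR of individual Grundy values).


Subtraction set: {1, 2, 3, 4}
For this subtraction set, G(n) = n mod 5 (period = max + 1 = 5).
Pile 1 (size 57): G(57) = 57 mod 5 = 2
Pile 2 (size 49): G(49) = 49 mod 5 = 4
Pile 3 (size 42): G(42) = 42 mod 5 = 2
Total Grundy value = XOR of all: 2 XOR 4 XOR 2 = 4

4


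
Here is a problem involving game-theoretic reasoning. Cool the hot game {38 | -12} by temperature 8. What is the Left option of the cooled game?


Original game: {38 | -12} (a switch {a | b} with a > b).
Cooling by t (for t below the temperature (a - b)/2 = 25) taxes each move by t: {a | b} cooled by t is {a - t | b + t}.
Cooling amount: t = 8
Cooled Left option: 38 - 8 = 30
Cooled Right option: -12 + 8 = -4
Cooled game: {30 | -4}
Left option = 30

30


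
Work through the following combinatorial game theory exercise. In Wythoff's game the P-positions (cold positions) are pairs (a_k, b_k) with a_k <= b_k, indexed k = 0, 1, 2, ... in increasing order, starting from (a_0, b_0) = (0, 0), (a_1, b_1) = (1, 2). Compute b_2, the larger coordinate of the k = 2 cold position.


By Wythoff's theorem, a_k = floor(k * phi) and b_k = floor(k * phi^2) = a_k + k, where phi = (1 + sqrt(5))/2 is the golden ratio.
phi = (1 + sqrt(5))/2 = 1.618034
phi^2 = phi + 1 = 2.618034
k = 2
k * phi^2 = 2 * 2.618034 = 5.236068
b_2 = floor(k * phi^2) = 5 (check: a_2 + k = 3 + 2 = 5)

5


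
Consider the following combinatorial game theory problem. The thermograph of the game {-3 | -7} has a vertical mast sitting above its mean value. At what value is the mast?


Game = {-3 | -7}, a switch {a | b} with numbers a > b.
Its thermograph has left wall a - t and right wall b + t, which meet at t = (a - b)/2, where both equal (a + b)/2. So the mast (mean value) is at (a + b)/2.
Mean = (-3 + (-7))/2 = -10/2 = -5

-5


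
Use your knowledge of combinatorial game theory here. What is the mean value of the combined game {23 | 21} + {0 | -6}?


G1 = {23 | 21}, G2 = {0 | -6}
Each is a switch {a | b} with numbers a > b; its mean value is (a + b)/2, and mean value is additive over game sums: m(G1 + G2) = m(G1) + m(G2).
Mean of G1 = (23 + (21))/2 = 44/2 = 22
Mean of G2 = (0 + (-6))/2 = -6/2 = -3
Mean of G1 + G2 = 22 + -3 = 19

19


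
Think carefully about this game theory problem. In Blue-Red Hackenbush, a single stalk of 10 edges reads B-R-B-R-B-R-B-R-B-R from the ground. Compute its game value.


Edges (from ground): B-R-B-R-B-R-B-R-B-R
By Berlekamp's sign-expansion rule, a Blue-Red Hackenbush stalk has the value of the surreal number whose sign sequence is the edge sequence with B -> + and R -> -.
Sign sequence: +-+-+-+-+-
Trace the sign expansion in the surreal number tree, starting from 0:
Edge 1: B (sign +) -> bounds (0, +inf), value = 1
Edge 2: R (sign -) -> bounds (0, 1), value = 1/2
Edge 3: B (sign +) -> bounds (1/2, 1), value = 3/4
Edge 4: R (sign -) -> bounds (1/2, 3/4), value = 5/8
Edge 5: B (sign +) -> bounds (5/8, 3/4), value = 11/16
Edge 6: R (sign -) -> bounds (5/8, 11/16), value = 21/32
Edge 7: B (sign +) -> bounds (21/32, 11/16), value = 43/64
Edge 8: R (sign -) -> bounds (21/32, 43/64), value = 85/128
Edge 9: B (sign +) -> bounds (85/128, 43/64), value = 171/256
Edge 10: R (sign -) -> bounds (85/128, 171/256), value = 341/512
Game value = 341/512

341/512


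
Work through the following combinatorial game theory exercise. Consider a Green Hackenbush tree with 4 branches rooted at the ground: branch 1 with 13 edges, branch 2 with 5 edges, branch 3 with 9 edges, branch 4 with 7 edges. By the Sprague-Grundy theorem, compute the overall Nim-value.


The tree has 4 branches from the ground vertex.
In Green Hackenbush, the Nim-value of a simple path of length k is k.
Branch 1: length 13, Nim-value = 13
Branch 2: length 5, Nim-value = 5
Branch 3: length 9, Nim-value = 9
Branch 4: length 7, Nim-value = 7
Total Nim-value = XOR of all branch values:
0 XOR 13 = 13
13 XOR 5 = 8
8 XOR 9 = 1
1 XOR 7 = 6
Nim-value of the tree = 6

6


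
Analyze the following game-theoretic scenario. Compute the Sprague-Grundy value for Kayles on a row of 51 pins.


Kayles: a move removes 1 or 2 adjacent pins from a contiguous row.
Removing pins from a row of k leaves two independent rows (a, b) with a + b = k - 1 (one pin) or a + b = k - 2 (two pins); an end removal gives a = 0.
By Sprague-Grundy, G(k) = mex{ G(a) XOR G(b) } over all these splits. G(0) = 0.
G(1): splits (0,0):0^0=0 -> mex({0}) = 1
G(2): splits (0,1):0^1=1 (0,0):0^0=0 -> mex({0, 1}) = 2
G(3): splits (0,2):0^2=2 (1,1):1^1=0 (0,1):0^1=1 -> mex({0, 1, 2}) = 3
G(4): splits (0,3):0^3=3 (1,2):1^2=3 (0,2):0^2=2 (1,1):1^1=0 -> mex({0, 2, 3}) = 1
G(5): splits (0,4):0^1=1 (1,3):1^3=2 (2,2):2^2=0 (0,3):0^3=3 (1,2):1^2=3 -> mex({0, 1, 2, 3}) = 4
G(6) = mex({0, 1, 2, 4}) = 3
G(7) = mex({0, 1, 3, 4, 5}) = 2
G(8) = mex({0, 2, 3, 5, 6}) = 1
G(9) = mex({0, 1, 2, 3, 6, 7}) = 4
G(10) = mex({0, 1, 3, 4, 5, 7}) = 2
G(11) = mex({0, 1, 2, 3, 4, 5}) = 6
G(12) = mex({0, 1, 2, 3, 5, 6, 7}) = 4
G(13) = mex({0, 2, 3, 4, 6, 7}) = 1
G(14) = mex({0, 1, 4, 5, 6, 7}) = 2
G(15) = mex({0, 1, 2, 3, 4, 5, 6}) = 7
G(16) = mex({0, 2, 3, 5, 6, 7}) = 1
G(17) = mex({0, 1, 2, 3, 5, 6, 7}) = 4
G(18) = mex({0, 1, 2, 4, 5, 6}) = 3
G(19) = mex({0, 1, 3, 4, 5, 7}) = 2
G(20) = mex({0, 2, 3, 4, 5, 6, 7}) = 1
G(21) = mex({0, 1, 2, 3, 5, 6, 7}) = 4
G(22) = mex({0, 1, 2, 3, 4, 5, 7}) = 6
G(23) = mex({0, 1, 2, 3, 4, 5, 6}) = 7
G(24) = mex({0, 1, 2, 3, 5, 6, 7}) = 4
G(25) = mex({0, 2, 3, 4, 6, 7}) = 1
G(26) = mex({0, 1, 3, 4, 5, 6, 7}) = 2
G(27) = mex({0, 1, 2, 3, 4, 5, 6, 7}) = 8
G(28) = mex({0, 1, 2, 3, 4, 6, 7, 8}) = 5
G(29) = mex({0, 1, 2, 3, 5, 6, 7, 8, 9}) = 4
G(30) = mex({0, 1, 2, 3, 4, 5, 6, 9, 10}) = 7
G(31) = mex({0, 1, 3, 4, 5, 7, 10, 11}) = 2
G(32) = mex({0, 2, 3, 4, 5, 6, 7, 9, 11}) = 1
G(33) = mex({0, 1, 2, 3, 4, 5, 6, 7, 9, 12}) = 8
G(34) = mex({0, 1, 2, 3, 4, 5, 7, 8, 11, 12}) = 6
G(35) = mex({0, 1, 2, 3, 4, 5, 6, 8, 9, 10, 11}) = 7
G(36) = mex({0, 1, 2, 3, 5, 6, 7, 9, 10}) = 4
G(37) = mex({0, 2, 3, 4, 6, 7, 9, 10, 11, 12}) = 1
G(38) = mex({0, 1, 3, 4, 5, 6, 7, 9, 10, 11, 12}) = 2
G(39) = mex({0, 1, 2, 4, 5, 6, 7, 9, 10, 12, 14}) = 3
G(40) = mex({0, 2, 3, 4, 6, 7, 11, 12, 14}) = 1
G(41) = mex({0, 1, 2, 3, 5, 6, 7, 9, 10, 11, 12}) = 4
G(42) = mex({0, 1, 2, 3, 4, 5, 6, 9, 10}) = 7
G(43) = mex({0, 1, 3, 4, 5, 7, 9, 10, 12, 15}) = 2
G(44) = mex({0, 2, 3, 4, 5, 6, 7, 9, 10, 12, 15}) = 1
G(45) = mex({0, 1, 2, 3, 4, 5, 6, 7, 9, 10, 12, 14}) = 8
G(46) = mex({0, 1, 3, 4, 5, 7, 8, 11, 12, 14}) = 2
G(47) = mex({0, 1, 2, 3, 4, 5, 6, 8, 9, 10, 11, 12}) = 7
G(48) = mex({0, 1, 2, 3, 5, 6, 7, 9, 10}) = 4
G(49) = mex({0, 2, 3, 4, 6, 7, 9, 10, 11, 12, 15}) = 1
G(50) = mex({0, 1, 4, 5, 6, 7, 9, 11, 12, 14, 15}) = 2
G(51) = mex({0, 1, 2, 3, 4, 5, 6, 7, 9, 12, 14, 15}) = 8
Therefore G(51) = 8.

8


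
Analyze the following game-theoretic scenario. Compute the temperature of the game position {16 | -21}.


The game is {16 | -21}, a switch {a | b} with numbers a > b.
Cooling {a | b} by t gives {a - t | b + t}, which stops being hot when a - t = b + t, i.e. at t = (a - b)/2. So the temperature of a switch is (a - b)/2.
Temperature = (Left option - Right option) / 2
= (16 - (-21)) / 2
= 37 / 2
= 37/2

37/2


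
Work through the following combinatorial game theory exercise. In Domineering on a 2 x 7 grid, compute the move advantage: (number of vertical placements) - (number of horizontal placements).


Board is 2 x 7 (rows x cols).
Left (vertical) placements: (rows-1) * cols = 1 * 7 = 7
Right (horizontal) placements: rows * (cols-1) = 2 * 6 = 12
Advantage = Left - Right = 7 - 12 = -5

-5


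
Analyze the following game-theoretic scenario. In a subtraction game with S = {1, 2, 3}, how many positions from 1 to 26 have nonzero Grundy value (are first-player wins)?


Subtraction set S = {1, 2, 3}, so G(n) = n mod 4.
G(n) = 0 when n is a multiple of 4.
Multiples of 4 in [1, 26]: 6
N-positions (nonzero Grundy) = 26 - 6 = 20

20


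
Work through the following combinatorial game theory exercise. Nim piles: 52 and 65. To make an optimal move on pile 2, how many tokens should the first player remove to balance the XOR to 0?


Piles: 52 and 65
Current XOR: 52 XOR 65 = 117 (non-zero, so this is an N-position).
To make the XOR zero, we need to find a move that balances the piles.
For pile 2 (size 65): target = 65 XOR 117 = 52
We reduce pile 2 from 65 to 52.
Tokens removed: 65 - 52 = 13
Verification: 52 XOR 52 = 0

13


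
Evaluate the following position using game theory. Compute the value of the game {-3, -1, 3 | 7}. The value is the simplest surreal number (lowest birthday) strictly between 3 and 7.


Left options: {-3, -1, 3}, max = 3
Right options: {7}, min = 7
All options are numbers and max(Left) < min(Right), so by the simplicity theorem the value is the simplest (earliest-born) number strictly between 3 and 7.
Integers 4 through 6 all lie strictly between 3 and 7.
Among integers, the simplest (lowest birthday = smallest |n|; 0 is born on day 0, +-n on day n) is 4.
No non-integer in the interval can be simpler: if x is a non-integer in the interval, then floor(x) or ceil(x) also lies in the interval (the interval contains an integer), and both are proper prefixes of x's sign expansion, i.e. born earlier. So the game value is 4.
Game value = 4

4


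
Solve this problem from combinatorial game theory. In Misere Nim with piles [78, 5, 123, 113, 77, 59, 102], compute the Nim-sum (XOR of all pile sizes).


We need the XOR (exclusive or) of all pile sizes.
After XOR-ing pile 1 (size 78): 0 XOR 78 = 78
After XOR-ing pile 2 (size 5): 78 XOR 5 = 75
After XOR-ing pile 3 (size 123): 75 XOR 123 = 48
After XOR-ing pile 4 (size 113): 48 XOR 113 = 65
After XOR-ing pile 5 (size 77): 65 XOR 77 = 12
After XOR-ing pile 6 (size 59): 12 XOR 59 = 55
After XOR-ing pile 7 (size 102): 55 XOR 102 = 81
The Nim-value of this position is 81.

81


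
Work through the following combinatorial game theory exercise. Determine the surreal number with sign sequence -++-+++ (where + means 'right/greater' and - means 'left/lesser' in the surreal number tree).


Sign expansion: -++-+++
Rule: track bounds (lo, hi), initially (-inf, +inf). On '+', the current value becomes lo and we move to the simplest number in (value, hi): value + 1 if hi = +inf, otherwise the midpoint (value + hi)/2. On '-', the current value becomes hi and we move to value - 1 if lo = -inf, otherwise the midpoint (lo + value)/2.
Start at 0.
Step 1: sign = -, move left. Bounds: (-inf, 0). Value = -1
Step 2: sign = +, move right. Bounds: (-1, 0). Value = -1/2
Step 3: sign = +, move right. Bounds: (-1/2, 0). Value = -1/4
Step 4: sign = -, move left. Bounds: (-1/2, -1/4). Value = -3/8
Step 5: sign = +, move right. Bounds: (-3/8, -1/4). Value = -5/16
Step 6: sign = +, move right. Bounds: (-5/16, -1/4). Value = -9/32
Step 7: sign = +, move right. Bounds: (-9/32, -1/4). Value = -17/64
The surreal number with sign expansion -++-+++ is -17/64.

-17/64


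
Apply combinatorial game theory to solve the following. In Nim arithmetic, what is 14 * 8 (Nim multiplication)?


Nim multiplication is bilinear over XOR: (u XOR v) * w = (u*w) XOR (v*w).
So we split each operand into its bit components and XOR the pairwise Nim products.
14 = 2 + 4 + 8 (as XOR of powers of 2).
8 = 8 (as XOR of powers of 2).
Using the standard Nim-product table on single bits:
  2*2 = 3,   2*4 = 8,   2*8 = 12,
  4*4 = 6,   4*8 = 11,  8*8 = 13,
and  1*x = x (identity), k*l = l*k (commutative).
Pairwise Nim products:
  2 * 8 = 12
  4 * 8 = 11
  8 * 8 = 13
XOR them: 12 XOR 11 XOR 13 = 10.
Result: 14 * 8 = 10 (in Nim).

10


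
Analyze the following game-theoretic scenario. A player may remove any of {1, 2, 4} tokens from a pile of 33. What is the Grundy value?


The subtraction set is S = {1, 2, 4}.
G(k) = mex{ G(k - s) : s in S, s <= k }. We compute iteratively: G(0) = 0.
G(1) = mex({0}) = 1
G(2) = mex({0, 1}) = 2
G(3) = mex({1, 2}) = 0
G(4) = mex({0, 2}) = 1
G(5) = mex({0, 1}) = 2
G(6) = mex({1, 2}) = 0
Observe that G(3)..G(6) = 0, 1, 2, 0 repeats G(0)..G(3) = 0, 1, 2, 0.
For k >= max(S) = 4, G(k) is determined by the previous 4 values G(k-4)..G(k-1); a window of 4 consecutive values has recurred shifted by 3, so by induction G(k + 3) = G(k) for all k >= 0: the sequence is periodic from the start with period 3.
One period: G(0..2) = 0, 1, 2.
33 mod 3 = 0, so G(33) = G(0) = 0.

0


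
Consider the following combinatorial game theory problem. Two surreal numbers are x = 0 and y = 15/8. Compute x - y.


x = 0, y = 15/8
Converting to common denominator: 8
x = 0/8, y = 15/8
x - y = 0 - 15/8 = -15/8

-15/8


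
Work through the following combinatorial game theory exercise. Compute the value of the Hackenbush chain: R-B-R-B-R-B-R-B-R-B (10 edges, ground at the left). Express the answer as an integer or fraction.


Edges (from ground): R-B-R-B-R-B-R-B-R-B
By Berlekamp's sign-expansion rule, a Blue-Red Hackenbush stalk has the value of the surreal number whose sign sequence is the edge sequence with B -> + and R -> -.
Sign sequence: -+-+-+-+-+
Trace the sign expansion in the surreal number tree, starting from 0:
Edge 1: R (sign -) -> bounds (-inf, 0), value = -1
Edge 2: B (sign +) -> bounds (-1, 0), value = -1/2
Edge 3: R (sign -) -> bounds (-1, -1/2), value = -3/4
Edge 4: B (sign +) -> bounds (-3/4, -1/2), value = -5/8
Edge 5: R (sign -) -> bounds (-3/4, -5/8), value = -11/16
Edge 6: B (sign +) -> bounds (-11/16, -5/8), value = -21/32
Edge 7: R (sign -) -> bounds (-11/16, -21/32), value = -43/64
Edge 8: B (sign +) -> bounds (-43/64, -21/32), value = -85/128
Edge 9: R (sign -) -> bounds (-43/64, -85/128), value = -171/256
Edge 10: B (sign +) -> bounds (-171/256, -85/128), value = -341/512
Game value = -341/512

-341/512


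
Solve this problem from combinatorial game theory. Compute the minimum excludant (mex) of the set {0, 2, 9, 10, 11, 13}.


Set = {0, 2, 9, 10, 11, 13}
0 is in the set.
1 is NOT in the set. This is the mex.
mex = 1

1


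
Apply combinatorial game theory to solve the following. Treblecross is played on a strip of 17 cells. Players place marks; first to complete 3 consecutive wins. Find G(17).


Treblecross: place X on empty cells; 3-in-a-row wins.
Playing within two cells of an existing X lets the opponent win at once, so sensible play treats the cells i-2..i+2 around each X as dead. The player left with no safe cell loses, so this is a normal-play take-away game on strips of safe cells.
Placing X at cell i (0-indexed) of a strip of k safe cells leaves independent strips of sizes max(0, i-2) and max(0, k-i-3). Hence G(k) = mex{ G(max(0,i-2)) XOR G(max(0,k-i-3)) : 0 <= i < k }, with G(0) = 0.
G(1): splits (0,0):0^0=0 -> mex({0}) = 1
G(2): splits (0,0):0^0=0 -> mex({0}) = 1
G(3): splits (0,0):0^0=0 -> mex({0}) = 1
G(4): splits (0,1):0^1=1 (0,0):0^0=0 -> mex({0, 1}) = 2
G(5): splits (0,2):0^1=1 (0,1):0^1=1 (0,0):0^0=0 -> mex({0, 1}) = 2
G(6) = mex({1}) = 0
G(7) = mex({0, 1, 2}) = 3
G(8) = mex({0, 1, 2}) = 3
G(9) = mex({0, 2}) = 1
G(10) = mex({0, 2, 3}) = 1
G(11) = mex({0, 3}) = 1
G(12) = mex({1, 3}) = 0
G(13) = mex({0, 1, 2, 3}) = 4
G(14) = mex({0, 1, 2}) = 3
G(15) = mex({0, 1, 2}) = 3
G(16) = mex({0, 1, 2, 4}) = 3
G(17) = mex({0, 1, 3, 4}) = 2
Therefore G(17) = 2.

2


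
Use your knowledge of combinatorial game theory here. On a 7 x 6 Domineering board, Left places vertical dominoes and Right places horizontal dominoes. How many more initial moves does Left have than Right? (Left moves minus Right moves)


Board is 7 x 6 (rows x cols).
Left (vertical) placements: (rows-1) * cols = 6 * 6 = 36
Right (horizontal) placements: rows * (cols-1) = 7 * 5 = 35
Advantage = Left - Right = 36 - 35 = 1

1


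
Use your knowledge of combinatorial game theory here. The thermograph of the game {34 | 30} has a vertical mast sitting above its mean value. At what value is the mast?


Game = {34 | 30}, a switch {a | b} with numbers a > b.
Its thermograph has left wall a - t and right wall b + t, which meet at t = (a - b)/2, where both equal (a + b)/2. So the mast (mean value) is at (a + b)/2.
Mean = (34 + (30))/2 = 64/2 = 32

32


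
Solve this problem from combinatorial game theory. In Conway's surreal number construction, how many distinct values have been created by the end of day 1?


Day 0: {|} = 0 is born. Count = 1.
Day n: the number of surreal numbers born by day n is 2^(n+1) - 1.
By day 0: 2^1 - 1 = 1
By day 1: 2^2 - 1 = 3
By day 1: 3 surreal numbers.

3


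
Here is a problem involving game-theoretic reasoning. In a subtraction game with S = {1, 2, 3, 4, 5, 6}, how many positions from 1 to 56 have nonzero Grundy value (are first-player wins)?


Subtraction set S = {1, 2, 3, 4, 5, 6}, so G(n) = n mod 7.
G(n) = 0 when n is a multiple of 7.
Multiples of 7 in [1, 56]: 8
N-positions (nonzero Grundy) = 56 - 8 = 48

48


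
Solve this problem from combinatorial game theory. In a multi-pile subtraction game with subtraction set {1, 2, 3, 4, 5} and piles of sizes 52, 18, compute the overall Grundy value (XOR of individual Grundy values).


Subtraction set: {1, 2, 3, 4, 5}
For this subtraction set, G(n) = n mod 6 (period = max + 1 = 6).
Pile 1 (size 52): G(52) = 52 mod 6 = 4
Pile 2 (size 18): G(18) = 18 mod 6 = 0
Total Grundy value = XOR of all: 4 XOR 0 = 4

4


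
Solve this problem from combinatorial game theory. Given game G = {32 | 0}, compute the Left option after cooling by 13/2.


Original game: {32 | 0} (a switch {a | b} with a > b).
Cooling by t (for t below the temperature (a - b)/2 = 16) taxes each move by t: {a | b} cooled by t is {a - t | b + t}.
Cooling amount: t = 13/2
Cooled Left option: 32 - 13/2 = 51/2
Cooled Right option: 0 + 13/2 = 13/2
Cooled game: {51/2 | 13/2}
Left option = 51/2

51/2


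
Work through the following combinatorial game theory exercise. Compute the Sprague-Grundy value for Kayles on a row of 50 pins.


Kayles: a move removes 1 or 2 adjacent pins from a contiguous row.
Removing pins from a row of k leaves two independent rows (a, b) with a + b = k - 1 (one pin) or a + b = k - 2 (two pins); an end removal gives a = 0.
By Sprague-Grundy, G(k) = mex{ G(a) XOR G(b) } over all these splits. G(0) = 0.
G(1): splits (0,0):0^0=0 -> mex({0}) = 1
G(2): splits (0,1):0^1=1 (0,0):0^0=0 -> mex({0, 1}) = 2
G(3): splits (0,2):0^2=2 (1,1):1^1=0 (0,1):0^1=1 -> mex({0, 1, 2}) = 3
G(4): splits (0,3):0^3=3 (1,2):1^2=3 (0,2):0^2=2 (1,1):1^1=0 -> mex({0, 2, 3}) = 1
G(5): splits (0,4):0^1=1 (1,3):1^3=2 (2,2):2^2=0 (0,3):0^3=3 (1,2):1^2=3 -> mex({0, 1, 2, 3}) = 4
G(6) = mex({0, 1, 2, 4}) = 3
G(7) = mex({0, 1, 3, 4, 5}) = 2
G(8) = mex({0, 2, 3, 5, 6}) = 1
G(9) = mex({0, 1, 2, 3, 6, 7}) = 4
G(10) = mex({0, 1, 3, 4, 5, 7}) = 2
G(11) = mex({0, 1, 2, 3, 4, 5}) = 6
G(12) = mex({0, 1, 2, 3, 5, 6, 7}) = 4
G(13) = mex({0, 2, 3, 4, 6, 7}) = 1
G(14) = mex({0, 1, 4, 5, 6, 7}) = 2
G(15) = mex({0, 1, 2, 3, 4, 5, 6}) = 7
G(16) = mex({0, 2, 3, 5, 6, 7}) = 1
G(17) = mex({0, 1, 2, 3, 5, 6, 7}) = 4
G(18) = mex({0, 1, 2, 4, 5, 6}) = 3
G(19) = mex({0, 1, 3, 4, 5, 7}) = 2
G(20) = mex({0, 2, 3, 4, 5, 6, 7}) = 1
G(21) = mex({0, 1, 2, 3, 5, 6, 7}) = 4
G(22) = mex({0, 1, 2, 3, 4, 5, 7}) = 6
G(23) = mex({0, 1, 2, 3, 4, 5, 6}) = 7
G(24) = mex({0, 1, 2, 3, 5, 6, 7}) = 4
G(25) = mex({0, 2, 3, 4, 6, 7}) = 1
G(26) = mex({0, 1, 3, 4, 5, 6, 7}) = 2
G(27) = mex({0, 1, 2, 3, 4, 5, 6, 7}) = 8
G(28) = mex({0, 1, 2, 3, 4, 6, 7, 8}) = 5
G(29) = mex({0, 1, 2, 3, 5, 6, 7, 8, 9}) = 4
G(30) = mex({0, 1, 2, 3, 4, 5, 6, 9, 10}) = 7
G(31) = mex({0, 1, 3, 4, 5, 7, 10, 11}) = 2
G(32) = mex({0, 2, 3, 4, 5, 6, 7, 9, 11}) = 1
G(33) = mex({0, 1, 2, 3, 4, 5, 6, 7, 9, 12}) = 8
G(34) = mex({0, 1, 2, 3, 4, 5, 7, 8, 11, 12}) = 6
G(35) = mex({0, 1, 2, 3, 4, 5, 6, 8, 9, 10, 11}) = 7
G(36) = mex({0, 1, 2, 3, 5, 6, 7, 9, 10}) = 4
G(37) = mex({0, 2, 3, 4, 6, 7, 9, 10, 11, 12}) = 1
G(38) = mex({0, 1, 3, 4, 5, 6, 7, 9, 10, 11, 12}) = 2
G(39) = mex({0, 1, 2, 4, 5, 6, 7, 9, 10, 12, 14}) = 3
G(40) = mex({0, 2, 3, 4, 6, 7, 11, 12, 14}) = 1
G(41) = mex({0, 1, 2, 3, 5, 6, 7, 9, 10, 11, 12}) = 4
G(42) = mex({0, 1, 2, 3, 4, 5, 6, 9, 10}) = 7
G(43) = mex({0, 1, 3, 4, 5, 7, 9, 10, 12, 15}) = 2
G(44) = mex({0, 2, 3, 4, 5, 6, 7, 9, 10, 12, 15}) = 1
G(45) = mex({0, 1, 2, 3, 4, 5, 6, 7, 9, 10, 12, 14}) = 8
G(46) = mex({0, 1, 3, 4, 5, 7, 8, 11, 12, 14}) = 2
G(47) = mex({0, 1, 2, 3, 4, 5, 6, 8, 9, 10, 11, 12}) = 7
G(48) = mex({0, 1, 2, 3, 5, 6, 7, 9, 10}) = 4
G(49) = mex({0, 2, 3, 4, 6, 7, 9, 10, 11, 12, 15}) = 1
G(50) = mex({0, 1, 4, 5, 6, 7, 9, 11, 12, 14, 15}) = 2
Therefore G(50) = 2.

2


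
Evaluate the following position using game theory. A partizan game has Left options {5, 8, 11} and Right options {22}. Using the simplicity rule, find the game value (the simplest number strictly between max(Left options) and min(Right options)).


Left options: {5, 8, 11}, max = 11
Right options: {22}, min = 22
All options are numbers and max(Left) < min(Right), so by the simplicity theorem the value is the simplest (earliest-born) number strictly between 11 and 22.
Integers 12 through 21 all lie strictly between 11 and 22.
Among integers, the simplest (lowest birthday = smallest |n|; 0 is born on day 0, +-n on day n) is 12.
No non-integer in the interval can be simpler: if x is a non-integer in the interval, then floor(x) or ceil(x) also lies in the interval (the interval contains an integer), and both are proper prefixes of x's sign expansion, i.e. born earlier. So the game value is 12.
Game value = 12

12


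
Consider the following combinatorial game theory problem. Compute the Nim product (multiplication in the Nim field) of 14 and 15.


Nim multiplication is bilinear over XOR: (u XOR v) * w = (u*w) XOR (v*w).
So we split each operand into its bit components and XOR the pairwise Nim products.
14 = 2 + 4 + 8 (as XOR of powers of 2).
15 = 1 + 2 + 4 + 8 (as XOR of powers of 2).
Using the standard Nim-product table on single bits:
  2*2 = 3,   2*4 = 8,   2*8 = 12,
  4*4 = 6,   4*8 = 11,  8*8 = 13,
and  1*x = x (identity), k*l = l*k (commutative).
Pairwise Nim products:
  2 * 1 = 2
  2 * 2 = 3
  2 * 4 = 8
  2 * 8 = 12
  4 * 1 = 4
  4 * 2 = 8
  4 * 4 = 6
  4 * 8 = 11
  8 * 1 = 8
  8 * 2 = 12
  8 * 4 = 11
  8 * 8 = 13
XOR them: 2 XOR 3 XOR 8 XOR 12 XOR 4 XOR 8 XOR 6 XOR 11 XOR 8 XOR 12 XOR 11 XOR 13 = 6.
Result: 14 * 15 = 6 (in Nim).

6


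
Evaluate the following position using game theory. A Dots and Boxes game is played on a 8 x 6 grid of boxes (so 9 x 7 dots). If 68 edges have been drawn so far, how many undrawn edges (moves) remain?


Grid: 8 x 6 boxes, i.e. 9 rows and 7 columns of dots.
Horizontal edges: (rows + 1) * cols = 9 * 6 = 54
Vertical edges: rows * (cols + 1) = 8 * 7 = 56
Total edges: 54 + 56 = 110
Edges drawn: 68
Remaining: 110 - 68 = 42

42


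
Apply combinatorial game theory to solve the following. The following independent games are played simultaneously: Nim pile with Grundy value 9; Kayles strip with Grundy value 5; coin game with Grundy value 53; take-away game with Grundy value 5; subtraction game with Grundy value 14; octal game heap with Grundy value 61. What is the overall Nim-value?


By the Sprague-Grundy theorem, the Grundy value of a sum of games is the XOR of individual Grundy values.
Nim pile: Grundy value = 9. Running XOR: 0 XOR 9 = 9
Kayles strip: Grundy value = 5. Running XOR: 9 XOR 5 = 12
coin game: Grundy value = 53. Running XOR: 12 XOR 53 = 57
take-away game: Grundy value = 5. Running XOR: 57 XOR 5 = 60
subtraction game: Grundy value = 14. Running XOR: 60 XOR 14 = 50
octal game heap: Grundy value = 61. Running XOR: 50 XOR 61 = 15
The combined Grundy value is 15.

15


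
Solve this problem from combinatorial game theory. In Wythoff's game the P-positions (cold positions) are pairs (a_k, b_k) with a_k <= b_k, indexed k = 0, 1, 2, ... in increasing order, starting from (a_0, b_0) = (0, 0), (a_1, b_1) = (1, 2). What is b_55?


By Wythoff's theorem, a_k = floor(k * phi) and b_k = floor(k * phi^2) = a_k + k, where phi = (1 + sqrt(5))/2 is the golden ratio.
phi = (1 + sqrt(5))/2 = 1.618034
phi^2 = phi + 1 = 2.618034
k = 55
k * phi^2 = 55 * 2.618034 = 143.991869
b_55 = floor(k * phi^2) = 143 (check: a_55 + k = 88 + 55 = 143)

143


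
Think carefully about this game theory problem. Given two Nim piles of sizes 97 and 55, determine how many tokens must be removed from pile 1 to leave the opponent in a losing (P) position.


Piles: 97 and 55
Current XOR: 97 XOR 55 = 86 (non-zero, so this is an N-position).
To make the XOR zero, we need to find a move that balances the piles.
For pile 1 (size 97): target = 97 XOR 86 = 55
We reduce pile 1 from 97 to 55.
Tokens removed: 97 - 55 = 42
Verification: 55 XOR 55 = 0

42


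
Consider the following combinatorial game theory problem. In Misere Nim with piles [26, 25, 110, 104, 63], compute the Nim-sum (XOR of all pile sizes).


We need the XOR (exclusive or) of all pile sizes.
After XOR-ing pile 1 (size 26): 0 XOR 26 = 26
After XOR-ing pile 2 (size 25): 26 XOR 25 = 3
After XOR-ing pile 3 (size 110): 3 XOR 110 = 109
After XOR-ing pile 4 (size 104): 109 XOR 104 = 5
After XOR-ing pile 5 (size 63): 5 XOR 63 = 58
The Nim-value of this position is 58.

58


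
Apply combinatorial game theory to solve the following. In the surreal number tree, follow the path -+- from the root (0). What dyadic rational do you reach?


Sign expansion: -+-
Rule: track bounds (lo, hi), initially (-inf, +inf). On '+', the current value becomes lo and we move to the simplest number in (value, hi): value + 1 if hi = +inf, otherwise the midpoint (value + hi)/2. On '-', the current value becomes hi and we move to value - 1 if lo = -inf, otherwise the midpoint (lo + value)/2.
Start at 0.
Step 1: sign = -, move left. Bounds: (-inf, 0). Value = -1
Step 2: sign = +, move right. Bounds: (-1, 0). Value = -1/2
Step 3: sign = -, move left. Bounds: (-1, -1/2). Value = -3/4
The surreal number with sign expansion -+- is -3/4.

-3/4


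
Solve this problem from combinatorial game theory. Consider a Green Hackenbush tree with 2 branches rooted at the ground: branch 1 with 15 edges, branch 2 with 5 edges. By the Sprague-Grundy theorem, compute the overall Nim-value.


The tree has 2 branches from the ground vertex.
In Green Hackenbush, the Nim-value of a simple path of length k is k.
Branch 1: length 15, Nim-value = 15
Branch 2: length 5, Nim-value = 5
Total Nim-value = XOR of all branch values:
0 XOR 15 = 15
15 XOR 5 = 10
Nim-value of the tree = 10

10


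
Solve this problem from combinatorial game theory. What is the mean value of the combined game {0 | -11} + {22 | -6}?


G1 = {0 | -11}, G2 = {22 | -6}
Each is a switch {a | b} with numbers a > b; its mean value is (a + b)/2, and mean value is additive over game sums: m(G1 + G2) = m(G1) + m(G2).
Mean of G1 = (0 + (-11))/2 = -11/2 = -11/2
Mean of G2 = (22 + (-6))/2 = 16/2 = 8
Mean of G1 + G2 = -11/2 + 8 = 5/2

5/2


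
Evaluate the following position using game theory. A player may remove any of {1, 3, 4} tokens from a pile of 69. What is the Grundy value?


The subtraction set is S = {1, 3, 4}.
G(k) = mex{ G(k - s) : s in S, s <= k }. We compute iteratively: G(0) = 0.
G(1) = mex({0}) = 1
G(2) = mex({1}) = 0
G(3) = mex({0}) = 1
G(4) = mex({0, 1}) = 2
G(5) = mex({0, 1, 2}) = 3
G(6) = mex({0, 1, 3}) = 2
G(7) = mex({1, 2}) = 0
G(8) = mex({0, 2, 3}) = 1
G(9) = mex({1, 2, 3}) = 0
G(10) = mex({0, 2}) = 1
Observe that G(7)..G(10) = 0, 1, 0, 1 repeats G(0)..G(3) = 0, 1, 0, 1.
For k >= max(S) = 4, G(k) is determined by the previous 4 values G(k-4)..G(k-1); a window of 4 consecutive values has recurred shifted by 7, so by induction G(k + 7) = G(k) for all k >= 0: the sequence is periodic from the start with period 7.
One period: G(0..6) = 0, 1, 0, 1, 2, 3, 2.
69 mod 7 = 6, so G(69) = G(6) = 2.

2


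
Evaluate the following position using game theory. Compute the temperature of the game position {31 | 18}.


The game is {31 | 18}, a switch {a | b} with numbers a > b.
Cooling {a | b} by t gives {a - t | b + t}, which stops being hot when a - t = b + t, i.e. at t = (a - b)/2. So the temperature of a switch is (a - b)/2.
Temperature = (Left option - Right option) / 2
= (31 - (18)) / 2
= 13 / 2
= 13/2

13/2


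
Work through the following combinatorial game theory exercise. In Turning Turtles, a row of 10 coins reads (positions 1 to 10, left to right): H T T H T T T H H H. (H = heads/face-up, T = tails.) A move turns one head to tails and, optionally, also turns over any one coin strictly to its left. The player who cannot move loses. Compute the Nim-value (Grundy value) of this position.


Coins: H T T H T T T H H H
Key fact: a single head at position k behaves exactly like a Nim heap of size k (turning it to T and optionally flipping a coin at j < k corresponds to moving the heap from k to j, or to 0), and heads combine as a disjunctive sum (two heads at the same place would cancel, matching j XOR j = 0). So the Nim-value is the XOR of the 1-indexed positions of the heads.
Face-up positions (1-indexed): [1, 4, 8, 9, 10]
XOR 0 with 1: 0 XOR 1 = 1
XOR 1 with 4: 1 XOR 4 = 5
XOR 5 with 8: 5 XOR 8 = 13
XOR 13 with 9: 13 XOR 9 = 4
XOR 4 with 10: 4 XOR 10 = 14
Nim-value = 14

14


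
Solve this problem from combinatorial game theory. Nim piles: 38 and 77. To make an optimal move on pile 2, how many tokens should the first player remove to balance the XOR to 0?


Piles: 38 and 77
Current XOR: 38 XOR 77 = 107 (non-zero, so this is an N-position).
To make the XOR zero, we need to find a move that balances the piles.
For pile 2 (size 77): target = 77 XOR 107 = 38
We reduce pile 2 from 77 to 38.
Tokens removed: 77 - 38 = 39
Verification: 38 XOR 38 = 0

39


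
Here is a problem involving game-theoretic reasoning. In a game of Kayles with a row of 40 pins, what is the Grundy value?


Kayles: a move removes 1 or 2 adjacent pins from a contiguous row.
Removing pins from a row of k leaves two independent rows (a, b) with a + b = k - 1 (one pin) or a + b = k - 2 (two pins); an end removal gives a = 0.
By Sprague-Grundy, G(k) = mex{ G(a) XOR G(b) } over all these splits. G(0) = 0.
G(1): splits (0,0):0^0=0 -> mex({0}) = 1
G(2): splits (0,1):0^1=1 (0,0):0^0=0 -> mex({0, 1}) = 2
G(3): splits (0,2):0^2=2 (1,1):1^1=0 (0,1):0^1=1 -> mex({0, 1, 2}) = 3
G(4): splits (0,3):0^3=3 (1,2):1^2=3 (0,2):0^2=2 (1,1):1^1=0 -> mex({0, 2, 3}) = 1
G(5): splits (0,4):0^1=1 (1,3):1^3=2 (2,2):2^2=0 (0,3):0^3=3 (1,2):1^2=3 -> mex({0, 1, 2, 3}) = 4
G(6) = mex({0, 1, 2, 4}) = 3
G(7) = mex({0, 1, 3, 4, 5}) = 2
G(8) = mex({0, 2, 3, 5, 6}) = 1
G(9) = mex({0, 1, 2, 3, 6, 7}) = 4
G(10) = mex({0, 1, 3, 4, 5, 7}) = 2
G(11) = mex({0, 1, 2, 3, 4, 5}) = 6
G(12) = mex({0, 1, 2, 3, 5, 6, 7}) = 4
G(13) = mex({0, 2, 3, 4, 6, 7}) = 1
G(14) = mex({0, 1, 4, 5, 6, 7}) = 2
G(15) = mex({0, 1, 2, 3, 4, 5, 6}) = 7
G(16) = mex({0, 2, 3, 5, 6, 7}) = 1
G(17) = mex({0, 1, 2, 3, 5, 6, 7}) = 4
G(18) = mex({0, 1, 2, 4, 5, 6}) = 3
G(19) = mex({0, 1, 3, 4, 5, 7}) = 2
G(20) = mex({0, 2, 3, 4, 5, 6, 7}) = 1
G(21) = mex({0, 1, 2, 3, 5, 6, 7}) = 4
G(22) = mex({0, 1, 2, 3, 4, 5, 7}) = 6
G(23) = mex({0, 1, 2, 3, 4, 5, 6}) = 7
G(24) = mex({0, 1, 2, 3, 5, 6, 7}) = 4
G(25) = mex({0, 2, 3, 4, 6, 7}) = 1
G(26) = mex({0, 1, 3, 4, 5, 6, 7}) = 2
G(27) = mex({0, 1, 2, 3, 4, 5, 6, 7}) = 8
G(28) = mex({0, 1, 2, 3, 4, 6, 7, 8}) = 5
G(29) = mex({0, 1, 2, 3, 5, 6, 7, 8, 9}) = 4
G(30) = mex({0, 1, 2, 3, 4, 5, 6, 9, 10}) = 7
G(31) = mex({0, 1, 3, 4, 5, 7, 10, 11}) = 2
G(32) = mex({0, 2, 3, 4, 5, 6, 7, 9, 11}) = 1
G(33) = mex({0, 1, 2, 3, 4, 5, 6, 7, 9, 12}) = 8
G(34) = mex({0, 1, 2, 3, 4, 5, 7, 8, 11, 12}) = 6
G(35) = mex({0, 1, 2, 3, 4, 5, 6, 8, 9, 10, 11}) = 7
G(36) = mex({0, 1, 2, 3, 5, 6, 7, 9, 10}) = 4
G(37) = mex({0, 2, 3, 4, 6, 7, 9, 10, 11, 12}) = 1
G(38) = mex({0, 1, 3, 4, 5, 6, 7, 9, 10, 11, 12}) = 2
G(39) = mex({0, 1, 2, 4, 5, 6, 7, 9, 10, 12, 14}) = 3
G(40) = mex({0, 2, 3, 4, 6, 7, 11, 12, 14}) = 1
Therefore G(40) = 1.

1


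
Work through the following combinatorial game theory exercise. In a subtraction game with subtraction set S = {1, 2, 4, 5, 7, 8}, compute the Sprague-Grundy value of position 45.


The subtraction set is S = {1, 2, 4, 5, 7, 8}.
G(k) = mex{ G(k - s) : s in S, s <= k }. We compute iteratively: G(0) = 0.
G(1) = mex({0}) = 1
G(2) = mex({0, 1}) = 2
G(3) = mex({1, 2}) = 0
G(4) = mex({0, 2}) = 1
G(5) = mex({0, 1}) = 2
G(6) = mex({1, 2}) = 0
G(7) = mex({0, 2}) = 1
G(8) = mex({0, 1}) = 2
G(9) = mex({1, 2}) = 0
G(10) = mex({0, 2}) = 1
Observe that G(3)..G(10) = 0, 1, 2, 0, 1, 2, 0, 1 repeats G(0)..G(7) = 0, 1, 2, 0, 1, 2, 0, 1.
For k >= max(S) = 8, G(k) is determined by the previous 8 values G(k-8)..G(k-1); a window of 8 consecutive values has recurred shifted by 3, so by induction G(k + 3) = G(k) for all k >= 0: the sequence is periodic from the start with period 3.
One period: G(0..2) = 0, 1, 2.
45 mod 3 = 0, so G(45) = G(0) = 0.

0


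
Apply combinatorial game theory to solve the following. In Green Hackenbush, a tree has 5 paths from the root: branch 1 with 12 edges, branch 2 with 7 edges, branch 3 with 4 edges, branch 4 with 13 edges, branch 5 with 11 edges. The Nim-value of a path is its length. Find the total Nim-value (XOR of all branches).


The tree has 5 branches from the ground vertex.
In Green Hackenbush, the Nim-value of a simple path of length k is k.
Branch 1: length 12, Nim-value = 12
Branch 2: length 7, Nim-value = 7
Branch 3: length 4, Nim-value = 4
Branch 4: length 13, Nim-value = 13
Branch 5: length 11, Nim-value = 11
Total Nim-value = XOR of all branch values:
0 XOR 12 = 12
12 XOR 7 = 11
11 XOR 4 = 15
15 XOR 13 = 2
2 XOR 11 = 9
Nim-value of the tree = 9

9


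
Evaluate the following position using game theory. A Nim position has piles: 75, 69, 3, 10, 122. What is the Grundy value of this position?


We need the XOR (exclusive or) of all pile sizes.
After XOR-ing pile 1 (size 75): 0 XOR 75 = 75
After XOR-ing pile 2 (size 69): 75 XOR 69 = 14
After XOR-ing pile 3 (size 3): 14 XOR 3 = 13
After XOR-ing pile 4 (size 10): 13 XOR 10 = 7
After XOR-ing pile 5 (size 122): 7 XOR 122 = 125
The Nim-value of this position is 125.

125


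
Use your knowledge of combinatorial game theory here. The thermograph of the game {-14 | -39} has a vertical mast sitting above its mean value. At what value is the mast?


Game = {-14 | -39}, a switch {a | b} with numbers a > b.
Its thermograph has left wall a - t and right wall b + t, which meet at t = (a - b)/2, where both equal (a + b)/2. So the mast (mean value) is at (a + b)/2.
Mean = (-14 + (-39))/2 = -53/2 = -53/2

-53/2


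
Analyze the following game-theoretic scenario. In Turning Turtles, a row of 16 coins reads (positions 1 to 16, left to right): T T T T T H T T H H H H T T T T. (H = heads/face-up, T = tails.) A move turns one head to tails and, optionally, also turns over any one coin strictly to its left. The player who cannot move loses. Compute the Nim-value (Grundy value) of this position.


Coins: T T T T T H T T H H H H T T T T
Key fact: a single head at position k behaves exactly like a Nim heap of size k (turning it to T and optionally flipping a coin at j < k corresponds to moving the heap from k to j, or to 0), and heads combine as a disjunctive sum (two heads at the same place would cancel, matching j XOR j = 0). So the Nim-value is the XOR of the 1-indexed positions of the heads.
Face-up positions (1-indexed): [6, 9, 10, 11, 12]
XOR 0 with 6: 0 XOR 6 = 6
XOR 6 with 9: 6 XOR 9 = 15
XOR 15 with 10: 15 XOR 10 = 5
XOR 5 with 11: 5 XOR 11 = 14
XOR 14 with 12: 14 XOR 12 = 2
Nim-value = 2

2


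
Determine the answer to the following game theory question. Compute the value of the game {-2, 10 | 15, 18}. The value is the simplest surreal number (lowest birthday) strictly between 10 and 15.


Left options: {-2, 10}, max = 10
Right options: {15, 18}, min = 15
All options are numbers and max(Left) < min(Right), so by the simplicity theorem the value is the simplest (earliest-born) number strictly between 10 and 15.
Integers 11 through 14 all lie strictly between 10 and 15.
Among integers, the simplest (lowest birthday = smallest |n|; 0 is born on day 0, +-n on day n) is 11.
No non-integer in the interval can be simpler: if x is a non-integer in the interval, then floor(x) or ceil(x) also lies in the interval (the interval contains an integer), and both are proper prefixes of x's sign expansion, i.e. born earlier. So the game value is 11.
Game value = 11

11


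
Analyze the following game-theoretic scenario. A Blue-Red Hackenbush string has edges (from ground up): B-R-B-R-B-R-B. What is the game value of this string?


Edges (from ground): B-R-B-R-B-R-B
By Berlekamp's sign-expansion rule, a Blue-Red Hackenbush stalk has the value of the surreal number whose sign sequence is the edge sequence with B -> + and R -> -.
Sign sequence: +-+-+-+
Trace the sign expansion in the surreal number tree, starting from 0:
Edge 1: B (sign +) -> bounds (0, +inf), value = 1
Edge 2: R (sign -) -> bounds (0, 1), value = 1/2
Edge 3: B (sign +) -> bounds (1/2, 1), value = 3/4
Edge 4: R (sign -) -> bounds (1/2, 3/4), value = 5/8
Edge 5: B (sign +) -> bounds (5/8, 3/4), value = 11/16
Edge 6: R (sign -) -> bounds (5/8, 11/16), value = 21/32
Edge 7: B (sign +) -> bounds (21/32, 11/16), value = 43/64
Game value = 43/64

43/64
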